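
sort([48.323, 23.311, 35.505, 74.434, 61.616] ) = [23.311, 35.505, 48.323, 61.616, 74.434]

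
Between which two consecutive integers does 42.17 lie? 42 and 43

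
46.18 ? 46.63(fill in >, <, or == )<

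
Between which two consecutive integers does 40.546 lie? 40 and 41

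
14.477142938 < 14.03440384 False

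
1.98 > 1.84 True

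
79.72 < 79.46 False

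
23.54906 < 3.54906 False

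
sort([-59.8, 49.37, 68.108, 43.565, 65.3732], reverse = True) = [68.108, 65.3732, 49.37, 43.565, -59.8]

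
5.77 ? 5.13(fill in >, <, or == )>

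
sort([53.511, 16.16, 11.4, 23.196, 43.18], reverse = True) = [53.511, 43.18, 23.196, 16.16, 11.4]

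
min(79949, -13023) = -13023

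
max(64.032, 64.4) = 64.4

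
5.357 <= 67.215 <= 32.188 False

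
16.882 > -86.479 True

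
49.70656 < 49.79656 True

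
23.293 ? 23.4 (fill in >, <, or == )<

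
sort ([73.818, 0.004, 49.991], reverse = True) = [73.818, 49.991, 0.004]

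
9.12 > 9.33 False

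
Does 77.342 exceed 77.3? Yes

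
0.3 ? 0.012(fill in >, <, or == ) >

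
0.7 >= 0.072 True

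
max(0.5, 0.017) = 0.5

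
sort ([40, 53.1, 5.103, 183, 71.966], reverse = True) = [183, 71.966, 53.1, 40, 5.103]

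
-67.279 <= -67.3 False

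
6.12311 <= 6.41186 True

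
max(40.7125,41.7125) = 41.7125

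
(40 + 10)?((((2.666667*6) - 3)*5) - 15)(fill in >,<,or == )<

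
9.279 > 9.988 False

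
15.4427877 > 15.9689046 False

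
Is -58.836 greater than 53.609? No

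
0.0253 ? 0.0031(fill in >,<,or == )>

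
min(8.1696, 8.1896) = 8.1696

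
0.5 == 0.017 False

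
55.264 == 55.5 False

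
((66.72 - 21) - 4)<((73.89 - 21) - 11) True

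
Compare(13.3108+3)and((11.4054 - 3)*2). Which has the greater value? ((11.4054 - 3)*2)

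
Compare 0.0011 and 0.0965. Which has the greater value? 0.0965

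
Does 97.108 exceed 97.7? No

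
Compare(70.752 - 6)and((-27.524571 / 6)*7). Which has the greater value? (70.752 - 6)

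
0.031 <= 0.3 True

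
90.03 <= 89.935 False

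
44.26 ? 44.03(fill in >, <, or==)>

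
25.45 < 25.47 True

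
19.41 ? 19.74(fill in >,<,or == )<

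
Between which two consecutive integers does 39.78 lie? 39 and 40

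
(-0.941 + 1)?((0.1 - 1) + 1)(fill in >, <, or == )<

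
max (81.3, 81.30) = 81.30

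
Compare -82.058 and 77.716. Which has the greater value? 77.716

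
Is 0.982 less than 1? Yes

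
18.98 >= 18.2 True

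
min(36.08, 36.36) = 36.08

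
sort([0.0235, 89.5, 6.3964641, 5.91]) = [0.0235, 5.91, 6.3964641, 89.5]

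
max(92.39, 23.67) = 92.39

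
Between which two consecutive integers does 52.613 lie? 52 and 53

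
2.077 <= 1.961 False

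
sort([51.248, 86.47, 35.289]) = [35.289, 51.248, 86.47]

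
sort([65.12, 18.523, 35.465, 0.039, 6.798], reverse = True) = [65.12, 35.465, 18.523, 6.798, 0.039]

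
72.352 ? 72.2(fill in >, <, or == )>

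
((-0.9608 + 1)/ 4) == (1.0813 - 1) False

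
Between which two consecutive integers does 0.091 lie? 0 and 1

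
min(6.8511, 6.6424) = 6.6424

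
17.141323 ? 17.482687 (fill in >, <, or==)<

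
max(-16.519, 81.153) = 81.153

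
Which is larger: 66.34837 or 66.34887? 66.34887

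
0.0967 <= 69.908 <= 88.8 True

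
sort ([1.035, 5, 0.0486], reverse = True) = [5, 1.035, 0.0486]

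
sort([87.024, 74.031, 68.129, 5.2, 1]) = [1, 5.2, 68.129, 74.031, 87.024]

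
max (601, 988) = 988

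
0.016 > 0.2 False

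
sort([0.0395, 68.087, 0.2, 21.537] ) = [0.0395, 0.2, 21.537, 68.087]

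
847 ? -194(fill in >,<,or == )>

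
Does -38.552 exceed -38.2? No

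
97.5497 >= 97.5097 True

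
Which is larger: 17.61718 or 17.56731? 17.61718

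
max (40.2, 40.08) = 40.2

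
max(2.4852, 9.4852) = 9.4852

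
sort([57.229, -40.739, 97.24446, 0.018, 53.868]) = [-40.739, 0.018, 53.868, 57.229, 97.24446]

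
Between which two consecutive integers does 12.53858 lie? 12 and 13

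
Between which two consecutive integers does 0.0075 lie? 0 and 1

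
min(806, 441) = 441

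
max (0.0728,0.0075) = 0.0728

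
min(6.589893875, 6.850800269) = 6.589893875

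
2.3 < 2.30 False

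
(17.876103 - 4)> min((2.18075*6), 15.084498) True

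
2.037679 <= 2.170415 True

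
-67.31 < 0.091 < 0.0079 False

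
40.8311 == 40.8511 False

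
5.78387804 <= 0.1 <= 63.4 False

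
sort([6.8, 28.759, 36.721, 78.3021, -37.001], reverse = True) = [78.3021, 36.721, 28.759, 6.8, -37.001]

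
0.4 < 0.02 False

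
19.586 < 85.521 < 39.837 False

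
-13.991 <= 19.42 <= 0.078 False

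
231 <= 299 True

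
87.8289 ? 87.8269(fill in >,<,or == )>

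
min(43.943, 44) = 43.943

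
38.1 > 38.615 False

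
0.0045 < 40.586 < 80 True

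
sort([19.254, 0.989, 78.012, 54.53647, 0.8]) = [0.8, 0.989, 19.254, 54.53647, 78.012]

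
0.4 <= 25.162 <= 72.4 True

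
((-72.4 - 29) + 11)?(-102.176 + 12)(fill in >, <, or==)<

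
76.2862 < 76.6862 True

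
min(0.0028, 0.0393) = 0.0028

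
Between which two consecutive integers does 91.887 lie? 91 and 92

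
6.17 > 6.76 False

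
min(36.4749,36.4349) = 36.4349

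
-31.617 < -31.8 False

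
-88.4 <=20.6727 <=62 True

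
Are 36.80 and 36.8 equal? Yes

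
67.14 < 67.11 False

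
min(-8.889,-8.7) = -8.889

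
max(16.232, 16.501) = 16.501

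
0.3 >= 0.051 True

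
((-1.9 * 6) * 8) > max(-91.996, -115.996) True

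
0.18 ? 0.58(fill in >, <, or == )<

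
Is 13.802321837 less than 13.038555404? No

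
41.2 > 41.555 False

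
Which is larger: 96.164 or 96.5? 96.5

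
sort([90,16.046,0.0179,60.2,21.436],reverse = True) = [90,60.2,21.436,16.046,0.0179]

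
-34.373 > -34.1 False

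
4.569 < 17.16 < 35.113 True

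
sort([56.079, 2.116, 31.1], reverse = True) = [56.079, 31.1, 2.116]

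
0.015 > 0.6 False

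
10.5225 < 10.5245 True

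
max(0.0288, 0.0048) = 0.0288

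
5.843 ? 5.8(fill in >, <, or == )>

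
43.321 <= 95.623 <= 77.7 False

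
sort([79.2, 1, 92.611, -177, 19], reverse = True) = [92.611, 79.2, 19, 1, -177]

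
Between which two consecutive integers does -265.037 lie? -266 and -265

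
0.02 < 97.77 True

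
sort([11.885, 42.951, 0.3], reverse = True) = [42.951, 11.885, 0.3]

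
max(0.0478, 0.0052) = 0.0478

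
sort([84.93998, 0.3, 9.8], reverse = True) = [84.93998, 9.8, 0.3]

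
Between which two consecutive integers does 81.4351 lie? 81 and 82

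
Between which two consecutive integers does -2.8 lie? -3 and -2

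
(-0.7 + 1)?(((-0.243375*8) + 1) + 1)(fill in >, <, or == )>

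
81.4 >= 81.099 True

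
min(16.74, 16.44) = 16.44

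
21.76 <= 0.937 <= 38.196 False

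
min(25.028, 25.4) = 25.028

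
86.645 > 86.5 True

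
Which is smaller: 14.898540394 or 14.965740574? 14.898540394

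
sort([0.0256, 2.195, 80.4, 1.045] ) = [0.0256, 1.045, 2.195, 80.4]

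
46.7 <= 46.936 True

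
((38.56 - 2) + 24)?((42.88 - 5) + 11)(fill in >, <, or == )>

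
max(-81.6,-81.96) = -81.6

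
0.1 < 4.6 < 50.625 True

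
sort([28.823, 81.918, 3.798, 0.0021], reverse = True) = [81.918, 28.823, 3.798, 0.0021]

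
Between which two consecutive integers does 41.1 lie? 41 and 42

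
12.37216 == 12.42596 False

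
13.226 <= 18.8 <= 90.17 True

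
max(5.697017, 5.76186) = 5.76186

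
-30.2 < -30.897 False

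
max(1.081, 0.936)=1.081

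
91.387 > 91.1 True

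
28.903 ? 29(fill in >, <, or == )<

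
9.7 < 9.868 True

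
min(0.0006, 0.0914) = 0.0006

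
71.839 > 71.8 True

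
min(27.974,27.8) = 27.8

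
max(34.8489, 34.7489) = 34.8489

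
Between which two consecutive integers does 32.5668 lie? 32 and 33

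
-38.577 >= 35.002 False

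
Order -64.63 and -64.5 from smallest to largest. -64.63, -64.5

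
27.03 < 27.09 True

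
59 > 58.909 True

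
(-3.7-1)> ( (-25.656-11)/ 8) False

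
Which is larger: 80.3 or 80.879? 80.879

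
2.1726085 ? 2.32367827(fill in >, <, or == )<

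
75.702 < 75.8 True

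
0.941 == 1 False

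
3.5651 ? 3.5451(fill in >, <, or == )>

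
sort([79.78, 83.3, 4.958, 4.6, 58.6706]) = [4.6, 4.958, 58.6706, 79.78, 83.3]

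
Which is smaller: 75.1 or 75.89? 75.1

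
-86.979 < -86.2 True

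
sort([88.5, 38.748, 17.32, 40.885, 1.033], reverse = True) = [88.5, 40.885, 38.748, 17.32, 1.033]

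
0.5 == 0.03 False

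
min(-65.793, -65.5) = -65.793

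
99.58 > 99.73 False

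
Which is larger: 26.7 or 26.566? 26.7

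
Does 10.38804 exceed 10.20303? Yes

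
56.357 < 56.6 True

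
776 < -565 False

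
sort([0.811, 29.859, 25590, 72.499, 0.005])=[0.005, 0.811, 29.859, 72.499, 25590]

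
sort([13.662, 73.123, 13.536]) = [13.536, 13.662, 73.123]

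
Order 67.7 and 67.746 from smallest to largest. 67.7, 67.746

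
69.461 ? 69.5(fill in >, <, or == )<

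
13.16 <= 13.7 True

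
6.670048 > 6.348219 True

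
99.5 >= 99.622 False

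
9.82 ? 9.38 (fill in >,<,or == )>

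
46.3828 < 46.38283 True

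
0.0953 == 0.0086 False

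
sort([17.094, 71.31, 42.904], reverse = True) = [71.31, 42.904, 17.094]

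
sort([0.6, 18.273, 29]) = [0.6, 18.273, 29]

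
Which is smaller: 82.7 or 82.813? 82.7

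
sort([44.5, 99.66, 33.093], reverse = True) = [99.66, 44.5, 33.093]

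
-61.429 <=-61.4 True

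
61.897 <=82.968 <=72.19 False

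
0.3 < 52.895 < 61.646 True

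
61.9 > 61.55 True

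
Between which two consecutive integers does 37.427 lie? 37 and 38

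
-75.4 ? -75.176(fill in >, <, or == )<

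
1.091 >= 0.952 True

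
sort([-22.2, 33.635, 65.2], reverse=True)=[65.2, 33.635, -22.2]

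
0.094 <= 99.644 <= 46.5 False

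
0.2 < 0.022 False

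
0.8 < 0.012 False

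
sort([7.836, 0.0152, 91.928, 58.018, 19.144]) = [0.0152, 7.836, 19.144, 58.018, 91.928]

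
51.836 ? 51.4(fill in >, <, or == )>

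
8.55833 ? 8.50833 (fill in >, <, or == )>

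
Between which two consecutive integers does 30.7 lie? 30 and 31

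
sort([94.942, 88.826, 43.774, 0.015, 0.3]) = [0.015, 0.3, 43.774, 88.826, 94.942]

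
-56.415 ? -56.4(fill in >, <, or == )<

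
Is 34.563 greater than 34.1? Yes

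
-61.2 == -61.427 False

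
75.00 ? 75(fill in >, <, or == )==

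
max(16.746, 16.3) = 16.746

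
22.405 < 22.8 True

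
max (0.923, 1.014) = 1.014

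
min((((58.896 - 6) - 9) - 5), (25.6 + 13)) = 38.6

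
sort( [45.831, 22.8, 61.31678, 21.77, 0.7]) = [0.7, 21.77, 22.8, 45.831, 61.31678]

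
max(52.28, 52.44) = 52.44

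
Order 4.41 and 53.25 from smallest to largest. 4.41, 53.25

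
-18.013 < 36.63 True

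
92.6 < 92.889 True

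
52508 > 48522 True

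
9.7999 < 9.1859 False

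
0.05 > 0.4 False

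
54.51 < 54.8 True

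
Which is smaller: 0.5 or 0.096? 0.096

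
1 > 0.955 True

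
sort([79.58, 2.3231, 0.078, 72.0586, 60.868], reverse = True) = [79.58, 72.0586, 60.868, 2.3231, 0.078]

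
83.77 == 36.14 False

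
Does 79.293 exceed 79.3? No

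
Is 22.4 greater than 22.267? Yes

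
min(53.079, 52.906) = 52.906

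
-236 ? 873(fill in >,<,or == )<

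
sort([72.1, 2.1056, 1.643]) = [1.643, 2.1056, 72.1]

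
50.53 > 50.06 True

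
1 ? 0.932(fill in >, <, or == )>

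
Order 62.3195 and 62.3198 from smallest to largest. 62.3195,62.3198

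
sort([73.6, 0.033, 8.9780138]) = [0.033, 8.9780138, 73.6]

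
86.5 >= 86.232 True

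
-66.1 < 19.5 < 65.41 True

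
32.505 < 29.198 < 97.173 False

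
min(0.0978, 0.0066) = 0.0066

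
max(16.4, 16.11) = 16.4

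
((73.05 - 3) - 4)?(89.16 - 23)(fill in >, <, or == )<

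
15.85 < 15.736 False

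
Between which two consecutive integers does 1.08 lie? 1 and 2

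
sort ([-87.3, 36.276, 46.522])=[-87.3, 36.276, 46.522]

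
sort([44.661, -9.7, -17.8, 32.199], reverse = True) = [44.661, 32.199, -9.7, -17.8]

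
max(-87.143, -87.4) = -87.143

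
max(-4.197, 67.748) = 67.748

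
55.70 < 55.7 False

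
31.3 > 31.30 False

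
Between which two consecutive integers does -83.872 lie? -84 and -83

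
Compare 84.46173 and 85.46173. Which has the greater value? 85.46173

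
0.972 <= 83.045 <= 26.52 False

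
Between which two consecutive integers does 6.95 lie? 6 and 7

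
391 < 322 False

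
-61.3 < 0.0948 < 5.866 True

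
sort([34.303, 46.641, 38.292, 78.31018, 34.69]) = [34.303, 34.69, 38.292, 46.641, 78.31018]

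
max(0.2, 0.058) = 0.2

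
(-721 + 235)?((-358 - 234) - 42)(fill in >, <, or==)>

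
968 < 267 False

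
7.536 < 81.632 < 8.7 False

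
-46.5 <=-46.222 True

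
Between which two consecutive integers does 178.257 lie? 178 and 179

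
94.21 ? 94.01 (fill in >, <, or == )>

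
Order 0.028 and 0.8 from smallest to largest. 0.028, 0.8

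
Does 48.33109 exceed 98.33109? No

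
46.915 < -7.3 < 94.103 False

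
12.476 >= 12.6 False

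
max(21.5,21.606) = 21.606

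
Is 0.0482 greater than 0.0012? Yes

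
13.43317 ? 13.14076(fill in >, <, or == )>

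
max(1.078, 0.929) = 1.078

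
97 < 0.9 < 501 False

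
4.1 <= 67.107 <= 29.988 False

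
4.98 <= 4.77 False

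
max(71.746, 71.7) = 71.746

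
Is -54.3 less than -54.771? No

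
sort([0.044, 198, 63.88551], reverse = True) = [198, 63.88551, 0.044]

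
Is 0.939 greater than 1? No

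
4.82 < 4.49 False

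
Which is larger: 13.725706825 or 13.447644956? 13.725706825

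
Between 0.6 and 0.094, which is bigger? 0.6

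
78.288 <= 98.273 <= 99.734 True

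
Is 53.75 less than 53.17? No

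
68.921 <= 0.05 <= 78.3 False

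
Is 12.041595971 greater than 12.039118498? Yes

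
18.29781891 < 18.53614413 True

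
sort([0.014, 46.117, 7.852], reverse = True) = [46.117, 7.852, 0.014]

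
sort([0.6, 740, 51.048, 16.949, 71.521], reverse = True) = [740, 71.521, 51.048, 16.949, 0.6]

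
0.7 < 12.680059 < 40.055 True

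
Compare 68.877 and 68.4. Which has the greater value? 68.877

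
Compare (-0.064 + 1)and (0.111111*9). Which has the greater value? (0.111111*9)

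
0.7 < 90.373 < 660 True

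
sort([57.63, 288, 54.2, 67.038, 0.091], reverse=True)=[288, 67.038, 57.63, 54.2, 0.091]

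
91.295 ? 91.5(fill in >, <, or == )<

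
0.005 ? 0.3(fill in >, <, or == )<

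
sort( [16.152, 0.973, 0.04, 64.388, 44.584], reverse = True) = [64.388, 44.584, 16.152, 0.973, 0.04]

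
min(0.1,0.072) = 0.072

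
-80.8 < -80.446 True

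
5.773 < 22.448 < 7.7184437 False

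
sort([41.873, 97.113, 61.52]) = [41.873, 61.52, 97.113]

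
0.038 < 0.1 True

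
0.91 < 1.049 True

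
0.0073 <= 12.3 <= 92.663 True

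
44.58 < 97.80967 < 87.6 False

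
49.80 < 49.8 False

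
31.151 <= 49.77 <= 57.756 True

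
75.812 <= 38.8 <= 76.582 False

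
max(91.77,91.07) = 91.77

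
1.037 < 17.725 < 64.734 True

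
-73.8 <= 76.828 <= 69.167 False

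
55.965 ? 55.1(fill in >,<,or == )>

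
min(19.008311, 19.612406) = 19.008311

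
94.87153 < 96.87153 True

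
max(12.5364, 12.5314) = 12.5364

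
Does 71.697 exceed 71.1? Yes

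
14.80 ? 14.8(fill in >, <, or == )==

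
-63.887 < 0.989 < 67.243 True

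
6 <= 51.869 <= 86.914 True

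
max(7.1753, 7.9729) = 7.9729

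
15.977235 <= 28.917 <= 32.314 True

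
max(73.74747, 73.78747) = 73.78747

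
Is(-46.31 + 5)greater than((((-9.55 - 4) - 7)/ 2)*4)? No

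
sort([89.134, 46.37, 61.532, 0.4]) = [0.4, 46.37, 61.532, 89.134]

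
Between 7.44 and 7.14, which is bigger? 7.44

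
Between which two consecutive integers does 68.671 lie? 68 and 69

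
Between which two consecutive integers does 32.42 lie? 32 and 33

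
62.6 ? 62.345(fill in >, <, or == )>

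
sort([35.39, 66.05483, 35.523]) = [35.39, 35.523, 66.05483]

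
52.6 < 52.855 True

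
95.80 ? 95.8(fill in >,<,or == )==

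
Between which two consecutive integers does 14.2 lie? 14 and 15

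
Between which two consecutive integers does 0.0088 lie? 0 and 1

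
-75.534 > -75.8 True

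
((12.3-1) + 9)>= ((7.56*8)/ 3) True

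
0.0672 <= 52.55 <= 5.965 False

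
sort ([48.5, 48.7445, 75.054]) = [48.5, 48.7445, 75.054]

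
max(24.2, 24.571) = 24.571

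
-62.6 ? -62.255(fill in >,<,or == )<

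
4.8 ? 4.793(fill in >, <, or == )>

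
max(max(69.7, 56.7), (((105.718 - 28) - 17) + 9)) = 69.718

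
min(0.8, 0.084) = 0.084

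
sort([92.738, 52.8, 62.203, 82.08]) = [52.8, 62.203, 82.08, 92.738]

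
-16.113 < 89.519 True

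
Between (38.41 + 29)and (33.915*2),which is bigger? (33.915*2)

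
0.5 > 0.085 True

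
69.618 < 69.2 False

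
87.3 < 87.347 True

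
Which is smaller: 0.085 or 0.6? 0.085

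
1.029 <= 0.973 False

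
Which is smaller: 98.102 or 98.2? 98.102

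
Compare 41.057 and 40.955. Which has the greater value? 41.057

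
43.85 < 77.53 True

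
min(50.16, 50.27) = 50.16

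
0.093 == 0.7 False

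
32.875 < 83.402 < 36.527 False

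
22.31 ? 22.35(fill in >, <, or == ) <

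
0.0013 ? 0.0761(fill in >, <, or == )<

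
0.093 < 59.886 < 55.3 False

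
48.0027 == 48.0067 False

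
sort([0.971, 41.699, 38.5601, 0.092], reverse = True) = [41.699, 38.5601, 0.971, 0.092]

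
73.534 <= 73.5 False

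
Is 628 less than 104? No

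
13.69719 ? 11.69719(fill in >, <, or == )>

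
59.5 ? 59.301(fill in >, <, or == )>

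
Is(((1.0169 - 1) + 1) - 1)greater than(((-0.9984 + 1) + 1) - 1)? Yes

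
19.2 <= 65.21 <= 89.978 True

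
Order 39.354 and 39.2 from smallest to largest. 39.2, 39.354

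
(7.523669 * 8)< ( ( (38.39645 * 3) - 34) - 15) True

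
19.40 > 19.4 False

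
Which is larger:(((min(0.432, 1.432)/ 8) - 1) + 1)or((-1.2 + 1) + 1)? ((-1.2 + 1) + 1)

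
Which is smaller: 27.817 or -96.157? -96.157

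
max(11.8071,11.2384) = 11.8071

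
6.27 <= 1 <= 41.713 False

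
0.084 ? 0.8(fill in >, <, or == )<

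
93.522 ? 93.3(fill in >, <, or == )>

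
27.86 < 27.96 True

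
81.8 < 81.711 False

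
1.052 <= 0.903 False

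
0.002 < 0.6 True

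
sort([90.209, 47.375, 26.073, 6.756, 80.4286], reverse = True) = [90.209, 80.4286, 47.375, 26.073, 6.756]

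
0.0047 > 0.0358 False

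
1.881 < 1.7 False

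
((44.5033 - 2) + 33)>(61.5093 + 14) False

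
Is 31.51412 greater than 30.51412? Yes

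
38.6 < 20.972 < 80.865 False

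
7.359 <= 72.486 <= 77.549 True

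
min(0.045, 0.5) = 0.045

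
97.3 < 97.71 True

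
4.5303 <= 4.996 True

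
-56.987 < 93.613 True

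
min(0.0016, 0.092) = 0.0016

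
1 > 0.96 True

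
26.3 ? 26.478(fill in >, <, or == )<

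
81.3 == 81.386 False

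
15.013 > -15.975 True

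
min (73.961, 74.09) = 73.961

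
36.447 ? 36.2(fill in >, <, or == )>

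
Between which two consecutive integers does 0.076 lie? 0 and 1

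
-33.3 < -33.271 True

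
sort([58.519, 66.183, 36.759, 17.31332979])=[17.31332979, 36.759, 58.519, 66.183]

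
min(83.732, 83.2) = 83.2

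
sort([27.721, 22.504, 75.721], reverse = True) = [75.721, 27.721, 22.504]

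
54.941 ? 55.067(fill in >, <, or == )<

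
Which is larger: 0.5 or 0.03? 0.5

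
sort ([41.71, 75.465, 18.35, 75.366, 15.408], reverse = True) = [75.465, 75.366, 41.71, 18.35, 15.408]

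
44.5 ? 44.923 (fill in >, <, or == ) <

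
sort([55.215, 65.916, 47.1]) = [47.1, 55.215, 65.916]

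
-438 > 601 False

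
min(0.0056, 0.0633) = 0.0056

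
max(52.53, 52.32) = 52.53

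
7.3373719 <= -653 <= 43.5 False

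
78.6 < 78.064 False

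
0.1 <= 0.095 False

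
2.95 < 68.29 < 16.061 False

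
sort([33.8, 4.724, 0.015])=[0.015, 4.724, 33.8]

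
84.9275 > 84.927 True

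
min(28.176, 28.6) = 28.176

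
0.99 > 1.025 False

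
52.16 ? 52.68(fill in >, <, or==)<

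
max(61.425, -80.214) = 61.425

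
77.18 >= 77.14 True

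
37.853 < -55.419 False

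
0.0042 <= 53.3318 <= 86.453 True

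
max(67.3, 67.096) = 67.3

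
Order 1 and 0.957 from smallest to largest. 0.957, 1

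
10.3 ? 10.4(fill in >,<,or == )<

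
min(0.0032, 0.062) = 0.0032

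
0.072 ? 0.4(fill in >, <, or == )<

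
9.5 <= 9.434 False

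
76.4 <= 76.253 False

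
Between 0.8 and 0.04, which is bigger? 0.8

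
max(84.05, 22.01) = 84.05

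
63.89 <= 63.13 False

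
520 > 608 False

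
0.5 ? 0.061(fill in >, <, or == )>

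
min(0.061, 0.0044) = 0.0044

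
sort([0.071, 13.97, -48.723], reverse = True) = [13.97, 0.071, -48.723]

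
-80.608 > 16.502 False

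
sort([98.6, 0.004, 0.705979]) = [0.004, 0.705979, 98.6]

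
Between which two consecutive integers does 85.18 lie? 85 and 86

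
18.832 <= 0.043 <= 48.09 False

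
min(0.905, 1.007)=0.905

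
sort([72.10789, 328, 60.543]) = [60.543, 72.10789, 328]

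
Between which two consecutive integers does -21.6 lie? -22 and -21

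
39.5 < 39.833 True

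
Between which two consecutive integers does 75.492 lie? 75 and 76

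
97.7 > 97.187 True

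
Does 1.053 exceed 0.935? Yes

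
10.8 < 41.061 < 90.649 True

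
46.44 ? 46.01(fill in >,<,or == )>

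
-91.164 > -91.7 True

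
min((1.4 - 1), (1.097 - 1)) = 0.097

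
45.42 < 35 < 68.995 False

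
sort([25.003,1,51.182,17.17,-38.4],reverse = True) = [51.182,25.003,17.17,1,-38.4]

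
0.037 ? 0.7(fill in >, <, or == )<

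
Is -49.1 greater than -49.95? Yes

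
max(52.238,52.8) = 52.8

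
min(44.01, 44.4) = 44.01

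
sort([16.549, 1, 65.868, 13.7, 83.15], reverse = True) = [83.15, 65.868, 16.549, 13.7, 1]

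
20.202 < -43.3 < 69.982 False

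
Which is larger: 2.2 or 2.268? 2.268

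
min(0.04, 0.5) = 0.04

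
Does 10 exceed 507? No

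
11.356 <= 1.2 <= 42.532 False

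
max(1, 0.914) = 1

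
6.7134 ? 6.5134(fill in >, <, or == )>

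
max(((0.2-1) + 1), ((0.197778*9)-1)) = 0.780002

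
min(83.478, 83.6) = 83.478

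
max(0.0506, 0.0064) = 0.0506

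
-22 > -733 True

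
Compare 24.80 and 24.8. They are equal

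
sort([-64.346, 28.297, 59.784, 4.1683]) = [-64.346, 4.1683, 28.297, 59.784]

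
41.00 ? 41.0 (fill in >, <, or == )==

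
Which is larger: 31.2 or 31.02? 31.2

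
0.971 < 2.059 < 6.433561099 True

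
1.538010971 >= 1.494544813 True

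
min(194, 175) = 175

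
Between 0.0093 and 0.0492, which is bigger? 0.0492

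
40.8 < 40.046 False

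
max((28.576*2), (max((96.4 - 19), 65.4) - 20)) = 57.4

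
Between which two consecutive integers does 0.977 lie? 0 and 1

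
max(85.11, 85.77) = 85.77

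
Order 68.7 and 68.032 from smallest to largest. 68.032, 68.7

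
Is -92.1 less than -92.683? No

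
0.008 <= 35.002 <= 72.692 True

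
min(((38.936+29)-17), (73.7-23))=50.7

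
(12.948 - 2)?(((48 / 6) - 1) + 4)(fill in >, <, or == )<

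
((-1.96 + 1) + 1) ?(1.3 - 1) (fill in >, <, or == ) <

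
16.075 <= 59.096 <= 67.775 True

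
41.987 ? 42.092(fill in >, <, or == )<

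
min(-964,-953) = -964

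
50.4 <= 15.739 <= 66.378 False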